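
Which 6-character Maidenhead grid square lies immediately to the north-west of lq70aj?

Longitude subsquare a = 0; −1 → -1, wraps to 23 = x, carry into square.
Longitude square 7; −1 → 6.
Latitude subsquare j = 9; +1 → 10 = k.

LQ60xk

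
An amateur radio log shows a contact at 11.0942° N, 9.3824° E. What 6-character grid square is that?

Shift to the Maidenhead origin (180°W, 90°S): lon 189.3824, lat 101.0942.
Field (20°×10°, letters A–R): 189.3824/20 → 9 → J, 101.0942/10 → 10 → K; chars JK.
Square (2°×1°, digits 0–9): 9.3824/2 → 4, 1.0942/1 → 1; chars 41.
Subsquare (5′×2.5′, letters a–x): 1.3824/0.0833333 → 16 → q, 0.0942/0.0416667 → 2 → c; chars qc.

JK41qc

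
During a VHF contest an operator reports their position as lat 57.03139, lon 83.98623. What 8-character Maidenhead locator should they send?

NO17xa87

Offset from 180°W / 90°S: lon 263.98623°, lat 147.03139°.
Field: 263.98623/20 → 13 → N, 147.03139/10 → 14 → O; chars NO.
Square: 3.98623/2 → 1, 7.03139/1 → 7; chars 17.
Subsquare: 1.98623/0.0833333 → 23 → x, 0.03139/0.0416667 → 0 → a; chars xa.
Extended square: 0.06956/0.00833333 → 8, 0.03139/0.00416667 → 7; chars 87.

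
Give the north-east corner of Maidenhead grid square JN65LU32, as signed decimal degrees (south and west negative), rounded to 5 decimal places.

45.84583, 12.95000

Field J=9, N=13: +9·20° lon, +13·10° lat → SW at lon 0°, lat 40°.
Square 6, 5: +6·2° lon, +5·1° lat → SW at lon 12°, lat 45°.
Subsquare l=11, u=20: +11·0.0833333° lon, +20·0.0416667° lat → SW at lon 12.9167°, lat 45.8333°.
Extended square 3, 2: +3·0.00833333° lon, +2·0.00416667° lat → SW at lon 12.9417°, lat 45.8417°.
Cell spans 0.00833333° lon × 0.00416667° lat. NE corner is SW corner plus one full cell.
latitude 45.84583, longitude 12.95000.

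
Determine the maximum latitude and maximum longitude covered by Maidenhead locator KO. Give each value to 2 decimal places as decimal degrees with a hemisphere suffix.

60.00° N, 40.00° E

Field K=10, O=14: +10·20° lon, +14·10° lat → SW at lon 20°, lat 50°.
Cell spans 20° lon × 10° lat. NE corner is SW corner plus one full cell.
latitude 60.00° N, longitude 40.00° E.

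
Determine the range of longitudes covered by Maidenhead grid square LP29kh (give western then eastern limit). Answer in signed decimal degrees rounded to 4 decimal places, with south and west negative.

44.8333, 44.9167

Field L=11, P=15: +11·20° lon, +15·10° lat → SW at lon 40°, lat 60°.
Square 2, 9: +2·2° lon, +9·1° lat → SW at lon 44°, lat 69°.
Subsquare k=10, h=7: +10·0.0833333° lon, +7·0.0416667° lat → SW at lon 44.8333°, lat 69.2917°.
Cell spans 0.0833333° lon × 0.0416667° lat.
west 44.8333, east 44.9167.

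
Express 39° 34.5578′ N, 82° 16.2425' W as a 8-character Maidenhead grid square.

EM89un78

Shift to the Maidenhead origin (180°W, 90°S): lon 97.72929, lat 129.57596.
Field: 97.72929/20 → 4 → E, 129.57596/10 → 12 → M; chars EM.
Square: 17.72929/2 → 8, 9.57596/1 → 9; chars 89.
Subsquare: 1.72929/0.0833333 → 20 → u, 0.57596/0.0416667 → 13 → n; chars un.
Extended square: 0.06263/0.00833333 → 7, 0.03430/0.00416667 → 8; chars 78.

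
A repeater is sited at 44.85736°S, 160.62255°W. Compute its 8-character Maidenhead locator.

Add 180° to longitude and 90° to latitude: 19.37745, 45.14264.
Field: lon ⌊19.37745/20⌋ = 0 → A; lat ⌊45.14264/10⌋ = 4 → E.
Square: lon ⌊19.37745/2⌋ = 9; lat ⌊5.14264/1⌋ = 5.
Subsquare: lon ⌊1.37745/0.0833333⌋ = 16 → q; lat ⌊0.14264/0.0416667⌋ = 3 → d.
Extended square: lon ⌊0.04412/0.00833333⌋ = 5; lat ⌊0.01764/0.00416667⌋ = 4.

AE95qd54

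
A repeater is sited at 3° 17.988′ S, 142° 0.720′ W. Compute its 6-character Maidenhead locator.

Shift to the Maidenhead origin (180°W, 90°S): lon 37.9880, lat 86.7002.
Field: lon ⌊37.9880/20⌋ = 1 → B; lat ⌊86.7002/10⌋ = 8 → I.
Square: lon ⌊17.9880/2⌋ = 8; lat ⌊6.7002/1⌋ = 6.
Subsquare: lon ⌊1.9880/0.0833333⌋ = 23 → x; lat ⌊0.7002/0.0416667⌋ = 16 → q.

BI86xq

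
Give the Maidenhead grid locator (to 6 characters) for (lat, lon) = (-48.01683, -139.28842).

CE01ix

Shift to the Maidenhead origin (180°W, 90°S): lon 40.7116, lat 41.9832.
Field: lon ⌊40.7116/20⌋ = 2 → C; lat ⌊41.9832/10⌋ = 4 → E.
Square: lon ⌊0.7116/2⌋ = 0; lat ⌊1.9832/1⌋ = 1.
Subsquare: lon ⌊0.7116/0.0833333⌋ = 8 → i; lat ⌊0.9832/0.0416667⌋ = 23 → x.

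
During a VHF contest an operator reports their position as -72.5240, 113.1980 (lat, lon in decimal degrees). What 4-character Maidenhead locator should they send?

Offset from 180°W / 90°S: lon 293.20°, lat 17.48°.
Field (20°×10°, letters A–R): lon ⌊293.20/20⌋ = 14 → O; lat ⌊17.48/10⌋ = 1 → B.
Square (2°×1°, digits 0–9): lon ⌊13.20/2⌋ = 6; lat ⌊7.48/1⌋ = 7.

OB67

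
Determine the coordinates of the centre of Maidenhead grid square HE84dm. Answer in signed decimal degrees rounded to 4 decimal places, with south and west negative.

Field H=7, E=4: +7·20° lon, +4·10° lat → SW at lon -40°, lat -50°.
Square 8, 4: +8·2° lon, +4·1° lat → SW at lon -24°, lat -46°.
Subsquare d=3, m=12: +3·0.0833333° lon, +12·0.0416667° lat → SW at lon -23.75°, lat -45.5°.
Cell spans 0.0833333° lon × 0.0416667° lat. Centre is SW corner plus half of each.
latitude -45.4792, longitude -23.7083.

-45.4792, -23.7083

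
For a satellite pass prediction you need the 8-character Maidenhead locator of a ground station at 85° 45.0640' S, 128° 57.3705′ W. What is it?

CA54mf59

Shift to the Maidenhead origin (180°W, 90°S): lon 51.04382, lat 4.24893.
Field (20°×10°, letters A–R): lon ⌊51.04382/20⌋ = 2 → C; lat ⌊4.24893/10⌋ = 0 → A.
Square (2°×1°, digits 0–9): lon ⌊11.04382/2⌋ = 5; lat ⌊4.24893/1⌋ = 4.
Subsquare (5′×2.5′, letters a–x): lon ⌊1.04382/0.0833333⌋ = 12 → m; lat ⌊0.24893/0.0416667⌋ = 5 → f.
Extended square (30″×15″, digits 0–9): lon ⌊0.04382/0.00833333⌋ = 5; lat ⌊0.04060/0.00416667⌋ = 9.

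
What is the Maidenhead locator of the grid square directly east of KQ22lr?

KQ22mr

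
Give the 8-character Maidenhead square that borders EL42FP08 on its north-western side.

EL42ep99

Longitude extended square 0; −1 → -1, wraps to 9, carry into subsquare.
Longitude subsquare f = 5; −1 → 4 = e.
Latitude extended square 8; +1 → 9.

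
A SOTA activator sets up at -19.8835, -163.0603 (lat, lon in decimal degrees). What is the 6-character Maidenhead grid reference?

AH80lc

Shift to the Maidenhead origin (180°W, 90°S): lon 16.9397, lat 70.1165.
Field (20°×10°, letters A–R): lon ⌊16.9397/20⌋ = 0 → A; lat ⌊70.1165/10⌋ = 7 → H.
Square (2°×1°, digits 0–9): lon ⌊16.9397/2⌋ = 8; lat ⌊0.1165/1⌋ = 0.
Subsquare (5′×2.5′, letters a–x): lon ⌊0.9397/0.0833333⌋ = 11 → l; lat ⌊0.1165/0.0416667⌋ = 2 → c.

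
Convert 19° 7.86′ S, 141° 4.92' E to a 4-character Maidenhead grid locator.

QH00

Add 180° to longitude and 90° to latitude: 321.08, 70.87.
Field: lon ⌊321.08/20⌋ = 16 → Q; lat ⌊70.87/10⌋ = 7 → H.
Square: lon ⌊1.08/2⌋ = 0; lat ⌊0.87/1⌋ = 0.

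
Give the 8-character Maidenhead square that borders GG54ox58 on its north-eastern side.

Longitude extended square 5; +1 → 6.
Latitude extended square 8; +1 → 9.

GG54ox69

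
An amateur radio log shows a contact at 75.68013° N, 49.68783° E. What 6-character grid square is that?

Shift to the Maidenhead origin (180°W, 90°S): lon 229.6878, lat 165.6801.
Field (20°×10°, letters A–R): lon ⌊229.6878/20⌋ = 11 → L; lat ⌊165.6801/10⌋ = 16 → Q.
Square (2°×1°, digits 0–9): lon ⌊9.6878/2⌋ = 4; lat ⌊5.6801/1⌋ = 5.
Subsquare (5′×2.5′, letters a–x): lon ⌊1.6878/0.0833333⌋ = 20 → u; lat ⌊0.6801/0.0416667⌋ = 16 → q.

LQ45uq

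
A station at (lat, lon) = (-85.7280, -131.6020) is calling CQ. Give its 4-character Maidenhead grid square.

Offset from 180°W / 90°S: lon 48.40°, lat 4.27°.
Field: 48.40/20 → 2 → C, 4.27/10 → 0 → A; chars CA.
Square: 8.40/2 → 4, 4.27/1 → 4; chars 44.

CA44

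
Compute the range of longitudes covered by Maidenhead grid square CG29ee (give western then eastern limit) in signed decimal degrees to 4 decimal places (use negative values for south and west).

-135.6667, -135.5833

Field C=2, G=6: +2·20° lon, +6·10° lat → SW at lon -140°, lat -30°.
Square 2, 9: +2·2° lon, +9·1° lat → SW at lon -136°, lat -21°.
Subsquare e=4, e=4: +4·0.0833333° lon, +4·0.0416667° lat → SW at lon -135.667°, lat -20.8333°.
Cell spans 0.0833333° lon × 0.0416667° lat.
west -135.6667, east -135.5833.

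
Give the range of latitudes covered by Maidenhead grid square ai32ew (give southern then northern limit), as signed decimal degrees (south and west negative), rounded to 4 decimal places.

-7.0833, -7.0417

Field A=0, I=8: +0·20° lon, +8·10° lat → SW at lon -180°, lat -10°.
Square 3, 2: +3·2° lon, +2·1° lat → SW at lon -174°, lat -8°.
Subsquare e=4, w=22: +4·0.0833333° lon, +22·0.0416667° lat → SW at lon -173.667°, lat -7.08333°.
Cell spans 0.0833333° lon × 0.0416667° lat.
south -7.0833, north -7.0417.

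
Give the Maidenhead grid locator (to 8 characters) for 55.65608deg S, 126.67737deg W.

CD64pi82

Add 180° to longitude and 90° to latitude: 53.32263, 34.34392.
Field: 53.32263/20 → 2 → C, 34.34392/10 → 3 → D; chars CD.
Square: 13.32263/2 → 6, 4.34392/1 → 4; chars 64.
Subsquare: 1.32263/0.0833333 → 15 → p, 0.34392/0.0416667 → 8 → i; chars pi.
Extended square: 0.07263/0.00833333 → 8, 0.01059/0.00416667 → 2; chars 82.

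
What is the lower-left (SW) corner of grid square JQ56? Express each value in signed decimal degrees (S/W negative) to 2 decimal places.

Field J=9, Q=16: +9·20° lon, +16·10° lat → SW at lon 0°, lat 70°.
Square 5, 6: +5·2° lon, +6·1° lat → SW at lon 10°, lat 76°.
latitude 76.00, longitude 10.00.

76.00, 10.00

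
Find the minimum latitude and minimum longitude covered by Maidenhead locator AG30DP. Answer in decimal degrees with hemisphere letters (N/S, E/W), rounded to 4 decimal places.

29.3750° S, 173.7500° W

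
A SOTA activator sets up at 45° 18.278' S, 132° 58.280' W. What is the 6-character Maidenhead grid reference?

CE34mq

Offset from 180°W / 90°S: lon 47.0287°, lat 44.6954°.
Field: lon ⌊47.0287/20⌋ = 2 → C; lat ⌊44.6954/10⌋ = 4 → E.
Square: lon ⌊7.0287/2⌋ = 3; lat ⌊4.6954/1⌋ = 4.
Subsquare: lon ⌊1.0287/0.0833333⌋ = 12 → m; lat ⌊0.6954/0.0416667⌋ = 16 → q.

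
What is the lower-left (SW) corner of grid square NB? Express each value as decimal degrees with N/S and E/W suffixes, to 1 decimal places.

80.0° S, 80.0° E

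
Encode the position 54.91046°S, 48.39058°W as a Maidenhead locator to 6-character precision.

GD55tc

Offset from 180°W / 90°S: lon 131.6094°, lat 35.0895°.
Field: lon ⌊131.6094/20⌋ = 6 → G; lat ⌊35.0895/10⌋ = 3 → D.
Square: lon ⌊11.6094/2⌋ = 5; lat ⌊5.0895/1⌋ = 5.
Subsquare: lon ⌊1.6094/0.0833333⌋ = 19 → t; lat ⌊0.0895/0.0416667⌋ = 2 → c.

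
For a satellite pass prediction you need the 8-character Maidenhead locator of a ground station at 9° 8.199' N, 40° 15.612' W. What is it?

GJ99ud82

Offset from 180°W / 90°S: lon 139.73980°, lat 99.13665°.
Field: 139.73980/20 → 6 → G, 99.13665/10 → 9 → J; chars GJ.
Square: 19.73980/2 → 9, 9.13665/1 → 9; chars 99.
Subsquare: 1.73980/0.0833333 → 20 → u, 0.13665/0.0416667 → 3 → d; chars ud.
Extended square: 0.07313/0.00833333 → 8, 0.01165/0.00416667 → 2; chars 82.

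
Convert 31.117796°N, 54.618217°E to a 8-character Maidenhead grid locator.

LM71hc48

Shift to the Maidenhead origin (180°W, 90°S): lon 234.61822, lat 121.11780.
Field: lon ⌊234.61822/20⌋ = 11 → L; lat ⌊121.11780/10⌋ = 12 → M.
Square: lon ⌊14.61822/2⌋ = 7; lat ⌊1.11780/1⌋ = 1.
Subsquare: lon ⌊0.61822/0.0833333⌋ = 7 → h; lat ⌊0.11780/0.0416667⌋ = 2 → c.
Extended square: lon ⌊0.03488/0.00833333⌋ = 4; lat ⌊0.03446/0.00416667⌋ = 8.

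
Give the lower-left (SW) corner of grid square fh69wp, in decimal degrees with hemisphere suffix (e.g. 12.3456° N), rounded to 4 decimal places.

10.3750° S, 66.1667° W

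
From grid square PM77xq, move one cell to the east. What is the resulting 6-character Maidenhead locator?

PM87aq

Longitude subsquare x = 23; +1 → 24, wraps to 0 = a, carry into square.
Longitude square 7; +1 → 8.
The latitude characters are unchanged.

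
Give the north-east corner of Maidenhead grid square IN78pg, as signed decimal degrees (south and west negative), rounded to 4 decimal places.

48.2917, -4.6667

Field I=8, N=13: +8·20° lon, +13·10° lat → SW at lon -20°, lat 40°.
Square 7, 8: +7·2° lon, +8·1° lat → SW at lon -6°, lat 48°.
Subsquare p=15, g=6: +15·0.0833333° lon, +6·0.0416667° lat → SW at lon -4.75°, lat 48.25°.
Cell spans 0.0833333° lon × 0.0416667° lat. NE corner is SW corner plus one full cell.
latitude 48.2917, longitude -4.6667.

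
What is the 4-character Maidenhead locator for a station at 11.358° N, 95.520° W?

EK21

Add 180° to longitude and 90° to latitude: 84.48, 101.36.
Field: lon ⌊84.48/20⌋ = 4 → E; lat ⌊101.36/10⌋ = 10 → K.
Square: lon ⌊4.48/2⌋ = 2; lat ⌊1.36/1⌋ = 1.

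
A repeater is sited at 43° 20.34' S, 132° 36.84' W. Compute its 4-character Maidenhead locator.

Shift to the Maidenhead origin (180°W, 90°S): lon 47.39, lat 46.66.
Field: 47.39/20 → 2 → C, 46.66/10 → 4 → E; chars CE.
Square: 7.39/2 → 3, 6.66/1 → 6; chars 36.

CE36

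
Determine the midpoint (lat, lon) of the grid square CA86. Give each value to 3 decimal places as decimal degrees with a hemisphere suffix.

83.500° S, 123.000° W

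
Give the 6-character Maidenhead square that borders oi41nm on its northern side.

OI41nn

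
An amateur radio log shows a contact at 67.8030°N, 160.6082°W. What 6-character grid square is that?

AP97qt

Offset from 180°W / 90°S: lon 19.3918°, lat 157.8030°.
Field: 19.3918/20 → 0 → A, 157.8030/10 → 15 → P; chars AP.
Square: 19.3918/2 → 9, 7.8030/1 → 7; chars 97.
Subsquare: 1.3918/0.0833333 → 16 → q, 0.8030/0.0416667 → 19 → t; chars qt.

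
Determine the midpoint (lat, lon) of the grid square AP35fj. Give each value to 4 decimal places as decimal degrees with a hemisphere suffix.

65.3958° N, 173.5417° W

Field A=0, P=15: +0·20° lon, +15·10° lat → SW at lon -180°, lat 60°.
Square 3, 5: +3·2° lon, +5·1° lat → SW at lon -174°, lat 65°.
Subsquare f=5, j=9: +5·0.0833333° lon, +9·0.0416667° lat → SW at lon -173.583°, lat 65.375°.
Cell spans 0.0833333° lon × 0.0416667° lat. Centre is SW corner plus half of each.
latitude 65.3958° N, longitude 173.5417° W.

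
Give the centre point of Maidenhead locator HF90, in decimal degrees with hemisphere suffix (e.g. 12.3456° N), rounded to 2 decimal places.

39.50° S, 21.00° W

Field H=7, F=5: +7·20° lon, +5·10° lat → SW at lon -40°, lat -40°.
Square 9, 0: +9·2° lon, +0·1° lat → SW at lon -22°, lat -40°.
Cell spans 2° lon × 1° lat. Centre is SW corner plus half of each.
latitude 39.50° S, longitude 21.00° W.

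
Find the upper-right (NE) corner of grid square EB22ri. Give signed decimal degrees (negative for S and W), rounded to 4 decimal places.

-77.6250, -94.5000

Field E=4, B=1: +4·20° lon, +1·10° lat → SW at lon -100°, lat -80°.
Square 2, 2: +2·2° lon, +2·1° lat → SW at lon -96°, lat -78°.
Subsquare r=17, i=8: +17·0.0833333° lon, +8·0.0416667° lat → SW at lon -94.5833°, lat -77.6667°.
Cell spans 0.0833333° lon × 0.0416667° lat. NE corner is SW corner plus one full cell.
latitude -77.6250, longitude -94.5000.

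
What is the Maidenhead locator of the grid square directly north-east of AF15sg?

AF15th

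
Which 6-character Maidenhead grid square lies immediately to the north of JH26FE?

JH26ff

Latitude subsquare e = 4; +1 → 5 = f.
The longitude characters are unchanged.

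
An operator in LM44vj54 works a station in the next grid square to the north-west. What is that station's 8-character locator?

LM44vj45

Longitude extended square 5; −1 → 4.
Latitude extended square 4; +1 → 5.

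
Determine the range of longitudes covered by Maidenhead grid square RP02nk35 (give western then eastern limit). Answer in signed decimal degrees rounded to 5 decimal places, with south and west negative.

161.10833, 161.11667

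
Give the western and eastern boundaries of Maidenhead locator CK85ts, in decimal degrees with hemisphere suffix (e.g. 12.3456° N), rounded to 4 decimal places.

122.4167° W, 122.3333° W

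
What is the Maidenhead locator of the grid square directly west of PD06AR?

OD96xr

Longitude subsquare a = 0; −1 → -1, wraps to 23 = x, carry into square.
Longitude square 0; −1 → -1, wraps to 9, carry into field.
Longitude field P = 15; −1 → 14 = O.
The latitude characters are unchanged.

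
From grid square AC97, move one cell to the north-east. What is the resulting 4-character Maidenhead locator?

BC08

Longitude square 9; +1 → 10, wraps to 0, carry into field.
Longitude field A = 0; +1 → 1 = B.
Latitude square 7; +1 → 8.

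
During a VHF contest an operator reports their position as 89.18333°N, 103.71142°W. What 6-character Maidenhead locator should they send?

DR89de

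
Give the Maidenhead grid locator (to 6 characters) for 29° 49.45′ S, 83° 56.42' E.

NG10xe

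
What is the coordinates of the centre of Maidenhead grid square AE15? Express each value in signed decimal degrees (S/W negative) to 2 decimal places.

-44.50, -177.00

Field A=0, E=4: +0·20° lon, +4·10° lat → SW at lon -180°, lat -50°.
Square 1, 5: +1·2° lon, +5·1° lat → SW at lon -178°, lat -45°.
Cell spans 2° lon × 1° lat. Centre is SW corner plus half of each.
latitude -44.50, longitude -177.00.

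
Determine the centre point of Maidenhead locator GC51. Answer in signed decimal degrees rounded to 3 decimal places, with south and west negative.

-68.500, -49.000

Field G=6, C=2: +6·20° lon, +2·10° lat → SW at lon -60°, lat -70°.
Square 5, 1: +5·2° lon, +1·1° lat → SW at lon -50°, lat -69°.
Cell spans 2° lon × 1° lat. Centre is SW corner plus half of each.
latitude -68.500, longitude -49.000.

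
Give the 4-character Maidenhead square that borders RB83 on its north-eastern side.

RB94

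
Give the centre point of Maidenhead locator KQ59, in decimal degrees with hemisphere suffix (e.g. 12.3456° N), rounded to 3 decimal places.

79.500° N, 31.000° E

Field K=10, Q=16: +10·20° lon, +16·10° lat → SW at lon 20°, lat 70°.
Square 5, 9: +5·2° lon, +9·1° lat → SW at lon 30°, lat 79°.
Cell spans 2° lon × 1° lat. Centre is SW corner plus half of each.
latitude 79.500° N, longitude 31.000° E.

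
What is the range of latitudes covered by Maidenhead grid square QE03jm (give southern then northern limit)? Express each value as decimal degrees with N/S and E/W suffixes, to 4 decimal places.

46.5000° S, 46.4583° S

Field Q=16, E=4: +16·20° lon, +4·10° lat → SW at lon 140°, lat -50°.
Square 0, 3: +0·2° lon, +3·1° lat → SW at lon 140°, lat -47°.
Subsquare j=9, m=12: +9·0.0833333° lon, +12·0.0416667° lat → SW at lon 140.75°, lat -46.5°.
Cell spans 0.0833333° lon × 0.0416667° lat.
south 46.5000° S, north 46.4583° S.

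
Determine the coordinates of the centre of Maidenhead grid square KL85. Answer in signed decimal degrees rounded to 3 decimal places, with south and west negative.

Field K=10, L=11: +10·20° lon, +11·10° lat → SW at lon 20°, lat 20°.
Square 8, 5: +8·2° lon, +5·1° lat → SW at lon 36°, lat 25°.
Cell spans 2° lon × 1° lat. Centre is SW corner plus half of each.
latitude 25.500, longitude 37.000.

25.500, 37.000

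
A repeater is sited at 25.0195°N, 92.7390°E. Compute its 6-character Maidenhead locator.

Add 180° to longitude and 90° to latitude: 272.7390, 115.0195.
Field: lon ⌊272.7390/20⌋ = 13 → N; lat ⌊115.0195/10⌋ = 11 → L.
Square: lon ⌊12.7390/2⌋ = 6; lat ⌊5.0195/1⌋ = 5.
Subsquare: lon ⌊0.7390/0.0833333⌋ = 8 → i; lat ⌊0.0195/0.0416667⌋ = 0 → a.

NL65ia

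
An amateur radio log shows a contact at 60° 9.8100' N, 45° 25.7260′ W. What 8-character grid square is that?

Shift to the Maidenhead origin (180°W, 90°S): lon 134.57123, lat 150.16350.
Field (20°×10°, letters A–R): 134.57123/20 → 6 → G, 150.16350/10 → 15 → P; chars GP.
Square (2°×1°, digits 0–9): 14.57123/2 → 7, 0.16350/1 → 0; chars 70.
Subsquare (5′×2.5′, letters a–x): 0.57123/0.0833333 → 6 → g, 0.16350/0.0416667 → 3 → d; chars gd.
Extended square (30″×15″, digits 0–9): 0.07123/0.00833333 → 8, 0.03850/0.00416667 → 9; chars 89.

GP70gd89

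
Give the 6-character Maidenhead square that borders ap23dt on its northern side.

Latitude subsquare t = 19; +1 → 20 = u.
The longitude characters are unchanged.

AP23du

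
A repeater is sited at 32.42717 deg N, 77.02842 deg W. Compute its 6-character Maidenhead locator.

FM12lk

Add 180° to longitude and 90° to latitude: 102.9716, 122.4272.
Field: 102.9716/20 → 5 → F, 122.4272/10 → 12 → M; chars FM.
Square: 2.9716/2 → 1, 2.4272/1 → 2; chars 12.
Subsquare: 0.9716/0.0833333 → 11 → l, 0.4272/0.0416667 → 10 → k; chars lk.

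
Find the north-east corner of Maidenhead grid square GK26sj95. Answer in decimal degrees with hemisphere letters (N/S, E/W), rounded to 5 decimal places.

16.40000° N, 54.41667° W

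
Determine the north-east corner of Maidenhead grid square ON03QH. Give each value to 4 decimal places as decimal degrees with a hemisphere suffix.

Field O=14, N=13: +14·20° lon, +13·10° lat → SW at lon 100°, lat 40°.
Square 0, 3: +0·2° lon, +3·1° lat → SW at lon 100°, lat 43°.
Subsquare q=16, h=7: +16·0.0833333° lon, +7·0.0416667° lat → SW at lon 101.333°, lat 43.2917°.
Cell spans 0.0833333° lon × 0.0416667° lat. NE corner is SW corner plus one full cell.
latitude 43.3333° N, longitude 101.4167° E.

43.3333° N, 101.4167° E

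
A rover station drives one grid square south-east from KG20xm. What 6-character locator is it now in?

Longitude subsquare x = 23; +1 → 24, wraps to 0 = a, carry into square.
Longitude square 2; +1 → 3.
Latitude subsquare m = 12; −1 → 11 = l.

KG30al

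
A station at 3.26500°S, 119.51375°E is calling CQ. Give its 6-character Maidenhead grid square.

OI96sr

Offset from 180°W / 90°S: lon 299.5138°, lat 86.7350°.
Field: 299.5138/20 → 14 → O, 86.7350/10 → 8 → I; chars OI.
Square: 19.5138/2 → 9, 6.7350/1 → 6; chars 96.
Subsquare: 1.5138/0.0833333 → 18 → s, 0.7350/0.0416667 → 17 → r; chars sr.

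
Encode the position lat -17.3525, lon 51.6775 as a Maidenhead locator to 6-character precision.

Add 180° to longitude and 90° to latitude: 231.6775, 72.6475.
Field: lon ⌊231.6775/20⌋ = 11 → L; lat ⌊72.6475/10⌋ = 7 → H.
Square: lon ⌊11.6775/2⌋ = 5; lat ⌊2.6475/1⌋ = 2.
Subsquare: lon ⌊1.6775/0.0833333⌋ = 20 → u; lat ⌊0.6475/0.0416667⌋ = 15 → p.

LH52up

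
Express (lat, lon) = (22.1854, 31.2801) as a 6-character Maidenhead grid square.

KL52pe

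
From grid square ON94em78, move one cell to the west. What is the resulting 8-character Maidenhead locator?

ON94em68

Longitude extended square 7; −1 → 6.
The latitude characters are unchanged.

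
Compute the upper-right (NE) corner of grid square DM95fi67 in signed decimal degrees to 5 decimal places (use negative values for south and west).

35.36667, -101.52500

Field D=3, M=12: +3·20° lon, +12·10° lat → SW at lon -120°, lat 30°.
Square 9, 5: +9·2° lon, +5·1° lat → SW at lon -102°, lat 35°.
Subsquare f=5, i=8: +5·0.0833333° lon, +8·0.0416667° lat → SW at lon -101.583°, lat 35.3333°.
Extended square 6, 7: +6·0.00833333° lon, +7·0.00416667° lat → SW at lon -101.533°, lat 35.3625°.
Cell spans 0.00833333° lon × 0.00416667° lat. NE corner is SW corner plus one full cell.
latitude 35.36667, longitude -101.52500.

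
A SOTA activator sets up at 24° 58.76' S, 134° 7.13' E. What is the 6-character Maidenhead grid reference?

Add 180° to longitude and 90° to latitude: 314.1188, 65.0207.
Field: lon ⌊314.1188/20⌋ = 15 → P; lat ⌊65.0207/10⌋ = 6 → G.
Square: lon ⌊14.1188/2⌋ = 7; lat ⌊5.0207/1⌋ = 5.
Subsquare: lon ⌊0.1188/0.0833333⌋ = 1 → b; lat ⌊0.0207/0.0416667⌋ = 0 → a.

PG75ba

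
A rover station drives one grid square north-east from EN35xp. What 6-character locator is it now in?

Longitude subsquare x = 23; +1 → 24, wraps to 0 = a, carry into square.
Longitude square 3; +1 → 4.
Latitude subsquare p = 15; +1 → 16 = q.

EN45aq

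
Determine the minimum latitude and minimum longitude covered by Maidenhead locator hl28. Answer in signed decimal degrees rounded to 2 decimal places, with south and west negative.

Field H=7, L=11: +7·20° lon, +11·10° lat → SW at lon -40°, lat 20°.
Square 2, 8: +2·2° lon, +8·1° lat → SW at lon -36°, lat 28°.
latitude 28.00, longitude -36.00.

28.00, -36.00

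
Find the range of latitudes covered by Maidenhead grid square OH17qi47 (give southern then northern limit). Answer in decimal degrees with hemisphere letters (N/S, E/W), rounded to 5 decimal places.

Field O=14, H=7: +14·20° lon, +7·10° lat → SW at lon 100°, lat -20°.
Square 1, 7: +1·2° lon, +7·1° lat → SW at lon 102°, lat -13°.
Subsquare q=16, i=8: +16·0.0833333° lon, +8·0.0416667° lat → SW at lon 103.333°, lat -12.6667°.
Extended square 4, 7: +4·0.00833333° lon, +7·0.00416667° lat → SW at lon 103.367°, lat -12.6375°.
Cell spans 0.00833333° lon × 0.00416667° lat.
south 12.63750° S, north 12.63333° S.

12.63750° S, 12.63333° S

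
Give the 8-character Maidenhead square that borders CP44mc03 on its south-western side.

CP44lc92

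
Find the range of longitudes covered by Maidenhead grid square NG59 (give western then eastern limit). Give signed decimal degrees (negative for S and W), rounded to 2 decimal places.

90.00, 92.00

Field N=13, G=6: +13·20° lon, +6·10° lat → SW at lon 80°, lat -30°.
Square 5, 9: +5·2° lon, +9·1° lat → SW at lon 90°, lat -21°.
Cell spans 2° lon × 1° lat.
west 90.00, east 92.00.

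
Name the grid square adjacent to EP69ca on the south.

EP68cx

Latitude subsquare a = 0; −1 → -1, wraps to 23 = x, carry into square.
Latitude square 9; −1 → 8.
The longitude characters are unchanged.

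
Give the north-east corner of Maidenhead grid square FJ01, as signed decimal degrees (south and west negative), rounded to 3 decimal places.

2.000, -78.000

Field F=5, J=9: +5·20° lon, +9·10° lat → SW at lon -80°, lat 0°.
Square 0, 1: +0·2° lon, +1·1° lat → SW at lon -80°, lat 1°.
Cell spans 2° lon × 1° lat. NE corner is SW corner plus one full cell.
latitude 2.000, longitude -78.000.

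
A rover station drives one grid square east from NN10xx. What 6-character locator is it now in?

NN20ax

Longitude subsquare x = 23; +1 → 24, wraps to 0 = a, carry into square.
Longitude square 1; +1 → 2.
The latitude characters are unchanged.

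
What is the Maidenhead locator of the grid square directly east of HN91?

IN01

Longitude square 9; +1 → 10, wraps to 0, carry into field.
Longitude field H = 7; +1 → 8 = I.
The latitude characters are unchanged.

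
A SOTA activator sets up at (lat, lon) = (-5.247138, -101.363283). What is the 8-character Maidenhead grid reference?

Offset from 180°W / 90°S: lon 78.63672°, lat 84.75286°.
Field: lon ⌊78.63672/20⌋ = 3 → D; lat ⌊84.75286/10⌋ = 8 → I.
Square: lon ⌊18.63672/2⌋ = 9; lat ⌊4.75286/1⌋ = 4.
Subsquare: lon ⌊0.63672/0.0833333⌋ = 7 → h; lat ⌊0.75286/0.0416667⌋ = 18 → s.
Extended square: lon ⌊0.05338/0.00833333⌋ = 6; lat ⌊0.00286/0.00416667⌋ = 0.

DI94hs60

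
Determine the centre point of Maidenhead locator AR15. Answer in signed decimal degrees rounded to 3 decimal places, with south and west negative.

85.500, -177.000

Field A=0, R=17: +0·20° lon, +17·10° lat → SW at lon -180°, lat 80°.
Square 1, 5: +1·2° lon, +5·1° lat → SW at lon -178°, lat 85°.
Cell spans 2° lon × 1° lat. Centre is SW corner plus half of each.
latitude 85.500, longitude -177.000.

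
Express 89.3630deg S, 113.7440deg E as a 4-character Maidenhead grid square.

Add 180° to longitude and 90° to latitude: 293.74, 0.64.
Field (20°×10°, letters A–R): lon ⌊293.74/20⌋ = 14 → O; lat ⌊0.64/10⌋ = 0 → A.
Square (2°×1°, digits 0–9): lon ⌊13.74/2⌋ = 6; lat ⌊0.64/1⌋ = 0.

OA60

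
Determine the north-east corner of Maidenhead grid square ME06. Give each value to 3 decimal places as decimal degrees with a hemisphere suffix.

Field M=12, E=4: +12·20° lon, +4·10° lat → SW at lon 60°, lat -50°.
Square 0, 6: +0·2° lon, +6·1° lat → SW at lon 60°, lat -44°.
Cell spans 2° lon × 1° lat. NE corner is SW corner plus one full cell.
latitude 43.000° S, longitude 62.000° E.

43.000° S, 62.000° E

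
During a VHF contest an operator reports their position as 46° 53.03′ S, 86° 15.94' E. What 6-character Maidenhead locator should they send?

NE33dc

Add 180° to longitude and 90° to latitude: 266.2657, 43.1162.
Field (20°×10°, letters A–R): 266.2657/20 → 13 → N, 43.1162/10 → 4 → E; chars NE.
Square (2°×1°, digits 0–9): 6.2657/2 → 3, 3.1162/1 → 3; chars 33.
Subsquare (5′×2.5′, letters a–x): 0.2657/0.0833333 → 3 → d, 0.1162/0.0416667 → 2 → c; chars dc.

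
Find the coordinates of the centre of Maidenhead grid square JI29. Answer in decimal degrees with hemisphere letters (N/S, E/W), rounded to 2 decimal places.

Field J=9, I=8: +9·20° lon, +8·10° lat → SW at lon 0°, lat -10°.
Square 2, 9: +2·2° lon, +9·1° lat → SW at lon 4°, lat -1°.
Cell spans 2° lon × 1° lat. Centre is SW corner plus half of each.
latitude 0.50° S, longitude 5.00° E.

0.50° S, 5.00° E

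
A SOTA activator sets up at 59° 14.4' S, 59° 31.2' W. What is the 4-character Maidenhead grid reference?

GD00

Add 180° to longitude and 90° to latitude: 120.48, 30.76.
Field: 120.48/20 → 6 → G, 30.76/10 → 3 → D; chars GD.
Square: 0.48/2 → 0, 0.76/1 → 0; chars 00.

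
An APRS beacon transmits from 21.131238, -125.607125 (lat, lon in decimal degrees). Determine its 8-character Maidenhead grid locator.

CL71ed71

Offset from 180°W / 90°S: lon 54.39288°, lat 111.13124°.
Field (20°×10°, letters A–R): 54.39288/20 → 2 → C, 111.13124/10 → 11 → L; chars CL.
Square (2°×1°, digits 0–9): 14.39288/2 → 7, 1.13124/1 → 1; chars 71.
Subsquare (5′×2.5′, letters a–x): 0.39288/0.0833333 → 4 → e, 0.13124/0.0416667 → 3 → d; chars ed.
Extended square (30″×15″, digits 0–9): 0.05954/0.00833333 → 7, 0.00624/0.00416667 → 1; chars 71.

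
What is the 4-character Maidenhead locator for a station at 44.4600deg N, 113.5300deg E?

Offset from 180°W / 90°S: lon 293.53°, lat 134.46°.
Field: 293.53/20 → 14 → O, 134.46/10 → 13 → N; chars ON.
Square: 13.53/2 → 6, 4.46/1 → 4; chars 64.

ON64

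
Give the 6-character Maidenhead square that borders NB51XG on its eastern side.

NB61ag

Longitude subsquare x = 23; +1 → 24, wraps to 0 = a, carry into square.
Longitude square 5; +1 → 6.
The latitude characters are unchanged.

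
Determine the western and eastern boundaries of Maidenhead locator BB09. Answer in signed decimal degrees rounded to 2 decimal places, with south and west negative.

Field B=1, B=1: +1·20° lon, +1·10° lat → SW at lon -160°, lat -80°.
Square 0, 9: +0·2° lon, +9·1° lat → SW at lon -160°, lat -71°.
Cell spans 2° lon × 1° lat.
west -160.00, east -158.00.

-160.00, -158.00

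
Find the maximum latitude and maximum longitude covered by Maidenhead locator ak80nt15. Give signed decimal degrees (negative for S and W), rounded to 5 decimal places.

Field A=0, K=10: +0·20° lon, +10·10° lat → SW at lon -180°, lat 10°.
Square 8, 0: +8·2° lon, +0·1° lat → SW at lon -164°, lat 10°.
Subsquare n=13, t=19: +13·0.0833333° lon, +19·0.0416667° lat → SW at lon -162.917°, lat 10.7917°.
Extended square 1, 5: +1·0.00833333° lon, +5·0.00416667° lat → SW at lon -162.908°, lat 10.8125°.
Cell spans 0.00833333° lon × 0.00416667° lat. NE corner is SW corner plus one full cell.
latitude 10.81667, longitude -162.90000.

10.81667, -162.90000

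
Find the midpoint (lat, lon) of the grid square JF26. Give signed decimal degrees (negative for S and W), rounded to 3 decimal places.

-33.500, 5.000

Field J=9, F=5: +9·20° lon, +5·10° lat → SW at lon 0°, lat -40°.
Square 2, 6: +2·2° lon, +6·1° lat → SW at lon 4°, lat -34°.
Cell spans 2° lon × 1° lat. Centre is SW corner plus half of each.
latitude -33.500, longitude 5.000.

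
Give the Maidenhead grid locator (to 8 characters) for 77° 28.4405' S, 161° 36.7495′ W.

AB92em66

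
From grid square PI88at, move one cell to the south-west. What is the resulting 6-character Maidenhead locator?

PI78xs

Longitude subsquare a = 0; −1 → -1, wraps to 23 = x, carry into square.
Longitude square 8; −1 → 7.
Latitude subsquare t = 19; −1 → 18 = s.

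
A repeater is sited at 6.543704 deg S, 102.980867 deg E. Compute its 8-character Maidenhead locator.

OI13lk79

Offset from 180°W / 90°S: lon 282.98087°, lat 83.45630°.
Field: lon ⌊282.98087/20⌋ = 14 → O; lat ⌊83.45630/10⌋ = 8 → I.
Square: lon ⌊2.98087/2⌋ = 1; lat ⌊3.45630/1⌋ = 3.
Subsquare: lon ⌊0.98087/0.0833333⌋ = 11 → l; lat ⌊0.45630/0.0416667⌋ = 10 → k.
Extended square: lon ⌊0.06420/0.00833333⌋ = 7; lat ⌊0.03963/0.00416667⌋ = 9.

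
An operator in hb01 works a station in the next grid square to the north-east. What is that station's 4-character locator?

HB12

Longitude square 0; +1 → 1.
Latitude square 1; +1 → 2.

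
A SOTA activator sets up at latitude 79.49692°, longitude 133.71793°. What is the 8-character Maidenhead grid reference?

Offset from 180°W / 90°S: lon 313.71793°, lat 169.49692°.
Field: lon ⌊313.71793/20⌋ = 15 → P; lat ⌊169.49692/10⌋ = 16 → Q.
Square: lon ⌊13.71793/2⌋ = 6; lat ⌊9.49692/1⌋ = 9.
Subsquare: lon ⌊1.71793/0.0833333⌋ = 20 → u; lat ⌊0.49692/0.0416667⌋ = 11 → l.
Extended square: lon ⌊0.05126/0.00833333⌋ = 6; lat ⌊0.03859/0.00416667⌋ = 9.

PQ69ul69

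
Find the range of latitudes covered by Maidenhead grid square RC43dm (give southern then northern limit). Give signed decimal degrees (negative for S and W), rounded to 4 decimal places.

Field R=17, C=2: +17·20° lon, +2·10° lat → SW at lon 160°, lat -70°.
Square 4, 3: +4·2° lon, +3·1° lat → SW at lon 168°, lat -67°.
Subsquare d=3, m=12: +3·0.0833333° lon, +12·0.0416667° lat → SW at lon 168.25°, lat -66.5°.
Cell spans 0.0833333° lon × 0.0416667° lat.
south -66.5000, north -66.4583.

-66.5000, -66.4583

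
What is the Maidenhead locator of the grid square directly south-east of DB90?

EA09

Longitude square 9; +1 → 10, wraps to 0, carry into field.
Longitude field D = 3; +1 → 4 = E.
Latitude square 0; −1 → -1, wraps to 9, carry into field.
Latitude field B = 1; −1 → 0 = A.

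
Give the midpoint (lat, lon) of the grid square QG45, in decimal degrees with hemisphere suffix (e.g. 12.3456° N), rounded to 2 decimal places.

24.50° S, 149.00° E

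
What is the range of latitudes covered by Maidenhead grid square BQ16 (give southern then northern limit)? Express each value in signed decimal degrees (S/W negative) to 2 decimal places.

76.00, 77.00

Field B=1, Q=16: +1·20° lon, +16·10° lat → SW at lon -160°, lat 70°.
Square 1, 6: +1·2° lon, +6·1° lat → SW at lon -158°, lat 76°.
Cell spans 2° lon × 1° lat.
south 76.00, north 77.00.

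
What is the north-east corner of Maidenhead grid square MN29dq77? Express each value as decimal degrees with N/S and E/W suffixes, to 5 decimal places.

49.70000° N, 64.31667° E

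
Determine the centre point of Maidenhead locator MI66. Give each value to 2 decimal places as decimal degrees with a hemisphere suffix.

Field M=12, I=8: +12·20° lon, +8·10° lat → SW at lon 60°, lat -10°.
Square 6, 6: +6·2° lon, +6·1° lat → SW at lon 72°, lat -4°.
Cell spans 2° lon × 1° lat. Centre is SW corner plus half of each.
latitude 3.50° S, longitude 73.00° E.

3.50° S, 73.00° E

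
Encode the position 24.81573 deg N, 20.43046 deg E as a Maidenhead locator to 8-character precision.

KL04ft15

Add 180° to longitude and 90° to latitude: 200.43046, 114.81573.
Field: lon ⌊200.43046/20⌋ = 10 → K; lat ⌊114.81573/10⌋ = 11 → L.
Square: lon ⌊0.43046/2⌋ = 0; lat ⌊4.81573/1⌋ = 4.
Subsquare: lon ⌊0.43046/0.0833333⌋ = 5 → f; lat ⌊0.81573/0.0416667⌋ = 19 → t.
Extended square: lon ⌊0.01379/0.00833333⌋ = 1; lat ⌊0.02406/0.00416667⌋ = 5.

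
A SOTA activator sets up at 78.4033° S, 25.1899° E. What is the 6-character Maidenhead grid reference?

Add 180° to longitude and 90° to latitude: 205.1899, 11.5967.
Field: 205.1899/20 → 10 → K, 11.5967/10 → 1 → B; chars KB.
Square: 5.1899/2 → 2, 1.5967/1 → 1; chars 21.
Subsquare: 1.1899/0.0833333 → 14 → o, 0.5967/0.0416667 → 14 → o; chars oo.

KB21oo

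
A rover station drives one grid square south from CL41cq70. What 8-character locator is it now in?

CL41cp79

Latitude extended square 0; −1 → -1, wraps to 9, carry into subsquare.
Latitude subsquare q = 16; −1 → 15 = p.
The longitude characters are unchanged.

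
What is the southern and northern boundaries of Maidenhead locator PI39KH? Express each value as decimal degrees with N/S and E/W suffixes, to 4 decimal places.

0.7083° S, 0.6667° S

Field P=15, I=8: +15·20° lon, +8·10° lat → SW at lon 120°, lat -10°.
Square 3, 9: +3·2° lon, +9·1° lat → SW at lon 126°, lat -1°.
Subsquare k=10, h=7: +10·0.0833333° lon, +7·0.0416667° lat → SW at lon 126.833°, lat -0.708333°.
Cell spans 0.0833333° lon × 0.0416667° lat.
south 0.7083° S, north 0.6667° S.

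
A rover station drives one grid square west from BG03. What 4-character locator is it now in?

AG93

Longitude square 0; −1 → -1, wraps to 9, carry into field.
Longitude field B = 1; −1 → 0 = A.
The latitude characters are unchanged.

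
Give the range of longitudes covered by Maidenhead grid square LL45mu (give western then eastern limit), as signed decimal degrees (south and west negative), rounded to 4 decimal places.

49.0000, 49.0833

Field L=11, L=11: +11·20° lon, +11·10° lat → SW at lon 40°, lat 20°.
Square 4, 5: +4·2° lon, +5·1° lat → SW at lon 48°, lat 25°.
Subsquare m=12, u=20: +12·0.0833333° lon, +20·0.0416667° lat → SW at lon 49°, lat 25.8333°.
Cell spans 0.0833333° lon × 0.0416667° lat.
west 49.0000, east 49.0833.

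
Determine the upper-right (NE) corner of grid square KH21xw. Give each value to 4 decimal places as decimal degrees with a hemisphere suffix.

Field K=10, H=7: +10·20° lon, +7·10° lat → SW at lon 20°, lat -20°.
Square 2, 1: +2·2° lon, +1·1° lat → SW at lon 24°, lat -19°.
Subsquare x=23, w=22: +23·0.0833333° lon, +22·0.0416667° lat → SW at lon 25.9167°, lat -18.0833°.
Cell spans 0.0833333° lon × 0.0416667° lat. NE corner is SW corner plus one full cell.
latitude 18.0417° S, longitude 26.0000° E.

18.0417° S, 26.0000° E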